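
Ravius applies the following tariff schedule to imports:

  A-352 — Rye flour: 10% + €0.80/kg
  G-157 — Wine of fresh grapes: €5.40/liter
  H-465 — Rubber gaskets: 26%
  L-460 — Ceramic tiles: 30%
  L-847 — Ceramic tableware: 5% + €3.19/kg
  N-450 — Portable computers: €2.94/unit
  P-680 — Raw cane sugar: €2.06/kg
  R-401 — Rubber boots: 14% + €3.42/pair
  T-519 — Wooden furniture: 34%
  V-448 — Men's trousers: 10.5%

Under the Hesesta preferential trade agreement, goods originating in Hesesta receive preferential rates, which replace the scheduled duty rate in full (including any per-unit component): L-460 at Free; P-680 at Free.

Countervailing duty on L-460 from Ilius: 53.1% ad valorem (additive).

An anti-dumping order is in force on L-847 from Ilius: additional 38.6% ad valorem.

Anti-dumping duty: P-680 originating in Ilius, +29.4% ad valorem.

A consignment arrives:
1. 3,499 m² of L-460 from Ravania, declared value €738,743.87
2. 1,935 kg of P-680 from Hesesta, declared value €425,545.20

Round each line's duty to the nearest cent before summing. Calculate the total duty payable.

Line 1 (L-460, Ravania, 3,499 m², €738,743.87):
Base rate for L-460 is 30%.
L-460 has an FTA preferential rate, but origin Ravania is not Hesesta; base rate stands.
The additional-duty order on L-460 targets Ilius, not Ravania; it does not apply.
Duty = €738,743.87 × 30% = €221,623.16.
Line 2 (P-680, Hesesta, 1,935 kg, €425,545.20):
Base rate for P-680 is €2.06/kg.
Origin Hesesta qualifies under the Ravius–Hesesta agreement and P-680 is covered: preferential rate Free applies instead.
The additional-duty order on P-680 targets Ilius, not Hesesta; it does not apply.
Duty = €425,545.20 × 0% = €0.00.
Total = €221,623.16 + €0.00 = €221,623.16.

€221,623.16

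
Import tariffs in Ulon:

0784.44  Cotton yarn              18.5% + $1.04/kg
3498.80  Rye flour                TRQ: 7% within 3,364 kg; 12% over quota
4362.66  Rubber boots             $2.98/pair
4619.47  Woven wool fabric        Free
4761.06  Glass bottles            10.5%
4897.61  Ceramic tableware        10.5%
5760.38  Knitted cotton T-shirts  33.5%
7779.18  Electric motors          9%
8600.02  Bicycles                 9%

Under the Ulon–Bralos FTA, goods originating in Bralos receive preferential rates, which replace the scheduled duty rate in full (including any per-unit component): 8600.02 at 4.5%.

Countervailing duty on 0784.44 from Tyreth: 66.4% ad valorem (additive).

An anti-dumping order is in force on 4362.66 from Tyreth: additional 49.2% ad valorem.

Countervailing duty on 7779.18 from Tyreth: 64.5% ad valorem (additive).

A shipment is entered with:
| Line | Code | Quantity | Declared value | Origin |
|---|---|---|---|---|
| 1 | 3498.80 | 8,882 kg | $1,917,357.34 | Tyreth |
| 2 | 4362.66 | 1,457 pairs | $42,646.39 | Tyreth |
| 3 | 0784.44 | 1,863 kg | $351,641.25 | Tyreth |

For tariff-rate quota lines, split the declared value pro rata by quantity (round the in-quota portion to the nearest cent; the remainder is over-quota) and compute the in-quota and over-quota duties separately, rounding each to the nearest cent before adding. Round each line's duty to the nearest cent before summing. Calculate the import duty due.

$519,578.37

Line 1 (3498.80, Tyreth, 8,882 kg, $1,917,357.34):
Code 3498.80 is under a tariff-rate quota (threshold 3,364 kg). In-quota: 3,364 kg at 7%; over-quota: 5,518 kg at 12%.
Pro-rata value split: in-quota = $1,917,357.34 × 3,364/8,882 = $726,186.68; over-quota = $1,917,357.34 − $726,186.68 = $1,191,170.66.
In-quota duty = $726,186.68 × 7% = $50,833.07. Over-quota duty = $1,191,170.66 × 12% = $142,940.48.
Line duty = $50,833.07 + $142,940.48 = $193,773.55.
Line 2 (4362.66, Tyreth, 1,457 pairs, $42,646.39):
Base rate for 4362.66 is $2.98/pair.
Additional duty on 4362.66 from Tyreth: +49.2% ad valorem. Applied ad valorem rate = 49.2%.
Duty = $42,646.39 × 49.2% + 1,457 × $2.98 = $25,323.88.
Line 3 (0784.44, Tyreth, 1,863 kg, $351,641.25):
Base rate for 0784.44 is 18.5% + $1.04/kg.
Additional duty on 0784.44 from Tyreth: +66.4%. Applied ad valorem rate: 18.5% + 66.4% = 84.9%.
Duty = $351,641.25 × 84.9% + 1,863 × $1.04 = $300,480.94.
Total = $193,773.55 + $25,323.88 + $300,480.94 = $519,578.37.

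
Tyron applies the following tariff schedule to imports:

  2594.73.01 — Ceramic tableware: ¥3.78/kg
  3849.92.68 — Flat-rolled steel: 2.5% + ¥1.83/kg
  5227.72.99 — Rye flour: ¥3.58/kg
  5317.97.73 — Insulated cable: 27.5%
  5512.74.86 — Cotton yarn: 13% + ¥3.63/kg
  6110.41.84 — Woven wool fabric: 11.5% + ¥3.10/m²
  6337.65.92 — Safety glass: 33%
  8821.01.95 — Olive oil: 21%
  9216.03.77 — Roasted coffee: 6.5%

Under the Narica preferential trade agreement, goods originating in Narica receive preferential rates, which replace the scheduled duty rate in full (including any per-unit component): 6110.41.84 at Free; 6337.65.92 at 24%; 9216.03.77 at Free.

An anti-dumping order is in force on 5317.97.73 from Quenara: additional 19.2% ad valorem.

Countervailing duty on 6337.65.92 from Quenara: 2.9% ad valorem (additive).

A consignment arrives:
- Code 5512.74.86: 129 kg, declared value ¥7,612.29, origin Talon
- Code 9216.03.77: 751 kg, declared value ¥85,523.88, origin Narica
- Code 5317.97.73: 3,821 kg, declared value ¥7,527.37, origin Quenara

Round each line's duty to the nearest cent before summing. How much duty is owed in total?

¥4,973.15

Line 1 (5512.74.86, Talon, 129 kg, ¥7,612.29):
Base rate for 5512.74.86 is 13% + ¥3.63/kg.
Duty = ¥7,612.29 × 13% + 129 × ¥3.63 = ¥1,457.87.
Line 2 (9216.03.77, Narica, 751 kg, ¥85,523.88):
Base rate for 9216.03.77 is 6.5%.
Origin Narica qualifies under the Tyron–Narica agreement and 9216.03.77 is covered: preferential rate Free applies instead.
Duty = ¥85,523.88 × 0% = ¥0.00.
Line 3 (5317.97.73, Quenara, 3,821 kg, ¥7,527.37):
Base rate for 5317.97.73 is 27.5%.
Additional duty on 5317.97.73 from Quenara: +19.2%. Applied ad valorem rate: 27.5% + 19.2% = 46.7%.
Duty = ¥7,527.37 × 46.7% = ¥3,515.28.
Total = ¥1,457.87 + ¥0.00 + ¥3,515.28 = ¥4,973.15.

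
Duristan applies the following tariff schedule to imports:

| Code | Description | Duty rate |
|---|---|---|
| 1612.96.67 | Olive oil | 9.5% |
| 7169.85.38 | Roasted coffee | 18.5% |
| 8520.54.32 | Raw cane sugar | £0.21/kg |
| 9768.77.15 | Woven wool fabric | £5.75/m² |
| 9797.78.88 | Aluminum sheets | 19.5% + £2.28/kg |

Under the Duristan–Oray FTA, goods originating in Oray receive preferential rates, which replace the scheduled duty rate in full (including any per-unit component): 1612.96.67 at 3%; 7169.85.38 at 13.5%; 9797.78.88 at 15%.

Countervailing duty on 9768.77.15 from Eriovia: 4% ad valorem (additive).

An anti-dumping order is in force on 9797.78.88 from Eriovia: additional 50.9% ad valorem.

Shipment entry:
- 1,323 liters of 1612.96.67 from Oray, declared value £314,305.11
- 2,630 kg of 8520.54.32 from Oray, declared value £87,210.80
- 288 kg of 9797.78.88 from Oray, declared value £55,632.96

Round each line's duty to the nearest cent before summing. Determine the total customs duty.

£18,326.39

Line 1 (1612.96.67, Oray, 1,323 liters, £314,305.11):
Base rate for 1612.96.67 is 9.5%.
Origin Oray qualifies under the Duristan–Oray agreement and 1612.96.67 is covered: preferential rate 3% applies instead.
Duty = £314,305.11 × 3% = £9,429.15.
Line 2 (8520.54.32, Oray, 2,630 kg, £87,210.80):
Base rate for 8520.54.32 is £0.21/kg.
Origin Oray is the FTA partner but 8520.54.32 is not on the preference list; base rate stands.
Duty = 2,630 × £0.21 = £552.30.
Line 3 (9797.78.88, Oray, 288 kg, £55,632.96):
Base rate for 9797.78.88 is 19.5% + £2.28/kg.
Origin Oray qualifies under the Duristan–Oray agreement and 9797.78.88 is covered: preferential rate 15% applies instead.
The additional-duty order on 9797.78.88 targets Eriovia, not Oray; it does not apply.
Duty = £55,632.96 × 15% = £8,344.94.
Total = £9,429.15 + £552.30 + £8,344.94 = £18,326.39.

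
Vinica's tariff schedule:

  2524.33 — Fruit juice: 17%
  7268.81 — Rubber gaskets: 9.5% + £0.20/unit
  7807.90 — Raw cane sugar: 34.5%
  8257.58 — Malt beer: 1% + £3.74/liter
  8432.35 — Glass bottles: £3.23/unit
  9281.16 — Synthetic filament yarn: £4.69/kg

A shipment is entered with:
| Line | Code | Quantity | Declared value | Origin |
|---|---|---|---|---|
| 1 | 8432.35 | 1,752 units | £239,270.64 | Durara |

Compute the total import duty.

Line 1 (8432.35, Durara, 1,752 units, £239,270.64):
Base rate for 8432.35 is £3.23/unit.
Duty = 1,752 × £3.23 = £5,658.96.

£5,658.96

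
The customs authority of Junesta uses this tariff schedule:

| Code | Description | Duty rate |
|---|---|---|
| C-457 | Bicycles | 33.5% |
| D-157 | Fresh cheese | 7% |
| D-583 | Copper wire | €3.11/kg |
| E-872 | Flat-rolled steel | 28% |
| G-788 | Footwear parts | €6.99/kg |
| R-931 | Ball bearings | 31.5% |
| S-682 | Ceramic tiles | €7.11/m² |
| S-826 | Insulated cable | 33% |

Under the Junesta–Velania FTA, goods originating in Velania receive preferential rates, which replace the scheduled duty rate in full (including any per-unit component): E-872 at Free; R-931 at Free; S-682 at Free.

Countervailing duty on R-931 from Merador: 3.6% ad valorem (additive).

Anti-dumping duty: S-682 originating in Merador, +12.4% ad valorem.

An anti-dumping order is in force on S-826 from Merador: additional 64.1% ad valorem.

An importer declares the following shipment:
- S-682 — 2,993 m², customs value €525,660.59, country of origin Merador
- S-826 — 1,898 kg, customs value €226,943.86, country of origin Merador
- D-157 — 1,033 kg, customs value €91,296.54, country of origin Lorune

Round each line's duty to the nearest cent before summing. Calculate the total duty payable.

€313,215.39

Line 1 (S-682, Merador, 2,993 m², €525,660.59):
Base rate for S-682 is €7.11/m².
S-682 has an FTA preferential rate, but origin Merador is not Velania; base rate stands.
Additional duty on S-682 from Merador: +12.4% ad valorem. Applied ad valorem rate = 12.4%.
Duty = €525,660.59 × 12.4% + 2,993 × €7.11 = €86,462.14.
Line 2 (S-826, Merador, 1,898 kg, €226,943.86):
Base rate for S-826 is 33%.
Additional duty on S-826 from Merador: +64.1%. Applied ad valorem rate: 33% + 64.1% = 97.1%.
Duty = €226,943.86 × 97.1% = €220,362.49.
Line 3 (D-157, Lorune, 1,033 kg, €91,296.54):
Base rate for D-157 is 7%.
Duty = €91,296.54 × 7% = €6,390.76.
Total = €86,462.14 + €220,362.49 + €6,390.76 = €313,215.39.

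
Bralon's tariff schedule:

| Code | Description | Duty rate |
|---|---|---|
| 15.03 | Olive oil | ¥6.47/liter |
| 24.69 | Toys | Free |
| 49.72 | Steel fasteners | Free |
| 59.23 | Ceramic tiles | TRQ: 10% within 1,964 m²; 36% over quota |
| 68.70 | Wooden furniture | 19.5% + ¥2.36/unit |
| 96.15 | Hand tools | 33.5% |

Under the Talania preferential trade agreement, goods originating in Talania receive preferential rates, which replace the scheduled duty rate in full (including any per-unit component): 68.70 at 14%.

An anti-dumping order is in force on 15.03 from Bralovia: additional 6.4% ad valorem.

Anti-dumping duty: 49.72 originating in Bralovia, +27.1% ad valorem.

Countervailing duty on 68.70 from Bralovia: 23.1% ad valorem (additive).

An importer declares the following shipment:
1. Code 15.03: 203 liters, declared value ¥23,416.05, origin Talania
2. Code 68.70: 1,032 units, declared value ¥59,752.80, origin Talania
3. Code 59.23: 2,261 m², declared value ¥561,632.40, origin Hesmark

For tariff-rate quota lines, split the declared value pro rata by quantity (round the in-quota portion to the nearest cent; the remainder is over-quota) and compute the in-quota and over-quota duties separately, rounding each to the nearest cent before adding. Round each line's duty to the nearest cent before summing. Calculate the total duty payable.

¥85,023.49

Line 1 (15.03, Talania, 203 liters, ¥23,416.05):
Base rate for 15.03 is ¥6.47/liter.
Origin Talania is the FTA partner but 15.03 is not on the preference list; base rate stands.
The additional-duty order on 15.03 targets Bralovia, not Talania; it does not apply.
Duty = 203 × ¥6.47 = ¥1,313.41.
Line 2 (68.70, Talania, 1,032 units, ¥59,752.80):
Base rate for 68.70 is 19.5% + ¥2.36/unit.
Origin Talania qualifies under the Bralon–Talania agreement and 68.70 is covered: preferential rate 14% applies instead.
The additional-duty order on 68.70 targets Bralovia, not Talania; it does not apply.
Duty = ¥59,752.80 × 14% = ¥8,365.39.
Line 3 (59.23, Hesmark, 2,261 m², ¥561,632.40):
Code 59.23 is under a tariff-rate quota (threshold 1,964 m²). In-quota: 1,964 m² at 10%; over-quota: 297 m² at 36%.
Pro-rata value split: in-quota = ¥561,632.40 × 1,964/2,261 = ¥487,857.60; over-quota = ¥561,632.40 − ¥487,857.60 = ¥73,774.80.
In-quota duty = ¥487,857.60 × 10% = ¥48,785.76. Over-quota duty = ¥73,774.80 × 36% = ¥26,558.93.
Line duty = ¥48,785.76 + ¥26,558.93 = ¥75,344.69.
Total = ¥1,313.41 + ¥8,365.39 + ¥75,344.69 = ¥85,023.49.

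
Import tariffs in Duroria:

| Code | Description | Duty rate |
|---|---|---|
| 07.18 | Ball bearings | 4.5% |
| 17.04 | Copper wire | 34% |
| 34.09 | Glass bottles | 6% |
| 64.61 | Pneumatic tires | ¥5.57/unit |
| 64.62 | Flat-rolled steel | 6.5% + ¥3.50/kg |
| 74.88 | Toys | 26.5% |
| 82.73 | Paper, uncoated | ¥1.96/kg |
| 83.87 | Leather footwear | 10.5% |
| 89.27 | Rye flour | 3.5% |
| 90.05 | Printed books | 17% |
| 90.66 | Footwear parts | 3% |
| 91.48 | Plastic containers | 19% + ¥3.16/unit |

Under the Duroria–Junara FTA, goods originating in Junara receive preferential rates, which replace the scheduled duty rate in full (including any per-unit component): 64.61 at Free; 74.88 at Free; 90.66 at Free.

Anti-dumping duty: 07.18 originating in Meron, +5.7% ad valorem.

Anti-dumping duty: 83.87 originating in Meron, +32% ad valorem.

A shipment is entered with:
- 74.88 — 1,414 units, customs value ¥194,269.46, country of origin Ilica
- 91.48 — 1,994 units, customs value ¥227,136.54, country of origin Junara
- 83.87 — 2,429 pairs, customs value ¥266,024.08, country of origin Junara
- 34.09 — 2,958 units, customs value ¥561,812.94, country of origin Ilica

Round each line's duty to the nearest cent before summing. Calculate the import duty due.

Line 1 (74.88, Ilica, 1,414 units, ¥194,269.46):
Base rate for 74.88 is 26.5%.
74.88 has an FTA preferential rate, but origin Ilica is not Junara; base rate stands.
Duty = ¥194,269.46 × 26.5% = ¥51,481.41.
Line 2 (91.48, Junara, 1,994 units, ¥227,136.54):
Base rate for 91.48 is 19% + ¥3.16/unit.
Origin Junara is the FTA partner but 91.48 is not on the preference list; base rate stands.
Duty = ¥227,136.54 × 19% + 1,994 × ¥3.16 = ¥49,456.98.
Line 3 (83.87, Junara, 2,429 pairs, ¥266,024.08):
Base rate for 83.87 is 10.5%.
Origin Junara is the FTA partner but 83.87 is not on the preference list; base rate stands.
The additional-duty order on 83.87 targets Meron, not Junara; it does not apply.
Duty = ¥266,024.08 × 10.5% = ¥27,932.53.
Line 4 (34.09, Ilica, 2,958 units, ¥561,812.94):
Base rate for 34.09 is 6%.
Duty = ¥561,812.94 × 6% = ¥33,708.78.
Total = ¥51,481.41 + ¥49,456.98 + ¥27,932.53 + ¥33,708.78 = ¥162,579.70.

¥162,579.70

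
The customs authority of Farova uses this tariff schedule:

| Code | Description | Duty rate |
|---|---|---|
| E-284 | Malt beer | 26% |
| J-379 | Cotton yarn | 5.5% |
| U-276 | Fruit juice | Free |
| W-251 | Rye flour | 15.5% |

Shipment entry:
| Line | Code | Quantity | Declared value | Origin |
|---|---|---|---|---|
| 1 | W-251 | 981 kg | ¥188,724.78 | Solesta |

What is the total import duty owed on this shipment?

¥29,252.34

Line 1 (W-251, Solesta, 981 kg, ¥188,724.78):
Base rate for W-251 is 15.5%.
Duty = ¥188,724.78 × 15.5% = ¥29,252.34.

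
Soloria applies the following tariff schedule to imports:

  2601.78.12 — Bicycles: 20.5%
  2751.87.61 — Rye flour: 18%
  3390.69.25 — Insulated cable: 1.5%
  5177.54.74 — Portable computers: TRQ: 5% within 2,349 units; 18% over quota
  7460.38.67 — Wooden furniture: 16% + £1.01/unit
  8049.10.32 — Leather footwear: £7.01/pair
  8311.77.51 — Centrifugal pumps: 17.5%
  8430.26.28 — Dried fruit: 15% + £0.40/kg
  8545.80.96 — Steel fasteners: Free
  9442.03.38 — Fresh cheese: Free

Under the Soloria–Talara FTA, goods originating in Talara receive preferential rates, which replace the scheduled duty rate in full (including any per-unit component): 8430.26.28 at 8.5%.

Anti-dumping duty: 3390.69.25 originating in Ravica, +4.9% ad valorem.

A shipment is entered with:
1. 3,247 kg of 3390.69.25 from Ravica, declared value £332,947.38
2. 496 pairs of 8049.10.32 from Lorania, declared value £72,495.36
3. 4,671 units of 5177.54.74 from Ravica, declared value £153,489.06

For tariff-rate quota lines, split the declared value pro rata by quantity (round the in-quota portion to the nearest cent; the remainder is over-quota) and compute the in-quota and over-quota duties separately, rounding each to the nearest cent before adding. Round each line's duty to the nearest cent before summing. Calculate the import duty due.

Line 1 (3390.69.25, Ravica, 3,247 kg, £332,947.38):
Base rate for 3390.69.25 is 1.5%.
Additional duty on 3390.69.25 from Ravica: +4.9%. Applied ad valorem rate: 1.5% + 4.9% = 6.4%.
Duty = £332,947.38 × 6.4% = £21,308.63.
Line 2 (8049.10.32, Lorania, 496 pairs, £72,495.36):
Base rate for 8049.10.32 is £7.01/pair.
Duty = 496 × £7.01 = £3,476.96.
Line 3 (5177.54.74, Ravica, 4,671 units, £153,489.06):
Code 5177.54.74 is under a tariff-rate quota (threshold 2,349 units). In-quota: 2,349 units at 5%; over-quota: 2,322 units at 18%.
Pro-rata value split: in-quota = £153,489.06 × 2,349/4,671 = £77,188.14; over-quota = £153,489.06 − £77,188.14 = £76,300.92.
In-quota duty = £77,188.14 × 5% = £3,859.41. Over-quota duty = £76,300.92 × 18% = £13,734.17.
Line duty = £3,859.41 + £13,734.17 = £17,593.58.
Total = £21,308.63 + £3,476.96 + £17,593.58 = £42,379.17.

£42,379.17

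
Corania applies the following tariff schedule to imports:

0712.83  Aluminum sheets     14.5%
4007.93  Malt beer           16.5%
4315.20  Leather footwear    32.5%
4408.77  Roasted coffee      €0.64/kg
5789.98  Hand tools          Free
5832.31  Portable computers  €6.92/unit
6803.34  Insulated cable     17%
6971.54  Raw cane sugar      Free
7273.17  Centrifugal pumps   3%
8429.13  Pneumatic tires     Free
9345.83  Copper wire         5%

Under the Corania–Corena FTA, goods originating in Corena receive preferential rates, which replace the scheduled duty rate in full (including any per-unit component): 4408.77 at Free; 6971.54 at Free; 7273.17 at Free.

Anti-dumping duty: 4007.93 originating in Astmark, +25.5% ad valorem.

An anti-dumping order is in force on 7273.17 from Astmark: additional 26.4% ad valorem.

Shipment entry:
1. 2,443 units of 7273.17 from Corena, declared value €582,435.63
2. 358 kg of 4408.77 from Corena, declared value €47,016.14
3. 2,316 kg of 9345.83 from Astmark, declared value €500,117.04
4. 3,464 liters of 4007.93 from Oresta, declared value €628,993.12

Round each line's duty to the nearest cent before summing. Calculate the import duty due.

Line 1 (7273.17, Corena, 2,443 units, €582,435.63):
Base rate for 7273.17 is 3%.
Origin Corena qualifies under the Corania–Corena agreement and 7273.17 is covered: preferential rate Free applies instead.
The additional-duty order on 7273.17 targets Astmark, not Corena; it does not apply.
Duty = €582,435.63 × 0% = €0.00.
Line 2 (4408.77, Corena, 358 kg, €47,016.14):
Base rate for 4408.77 is €0.64/kg.
Origin Corena qualifies under the Corania–Corena agreement and 4408.77 is covered: preferential rate Free applies instead.
Duty = €47,016.14 × 0% = €0.00.
Line 3 (9345.83, Astmark, 2,316 kg, €500,117.04):
Base rate for 9345.83 is 5%.
Duty = €500,117.04 × 5% = €25,005.85.
Line 4 (4007.93, Oresta, 3,464 liters, €628,993.12):
Base rate for 4007.93 is 16.5%.
The additional-duty order on 4007.93 targets Astmark, not Oresta; it does not apply.
Duty = €628,993.12 × 16.5% = €103,783.86.
Total = €0.00 + €0.00 + €25,005.85 + €103,783.86 = €128,789.71.

€128,789.71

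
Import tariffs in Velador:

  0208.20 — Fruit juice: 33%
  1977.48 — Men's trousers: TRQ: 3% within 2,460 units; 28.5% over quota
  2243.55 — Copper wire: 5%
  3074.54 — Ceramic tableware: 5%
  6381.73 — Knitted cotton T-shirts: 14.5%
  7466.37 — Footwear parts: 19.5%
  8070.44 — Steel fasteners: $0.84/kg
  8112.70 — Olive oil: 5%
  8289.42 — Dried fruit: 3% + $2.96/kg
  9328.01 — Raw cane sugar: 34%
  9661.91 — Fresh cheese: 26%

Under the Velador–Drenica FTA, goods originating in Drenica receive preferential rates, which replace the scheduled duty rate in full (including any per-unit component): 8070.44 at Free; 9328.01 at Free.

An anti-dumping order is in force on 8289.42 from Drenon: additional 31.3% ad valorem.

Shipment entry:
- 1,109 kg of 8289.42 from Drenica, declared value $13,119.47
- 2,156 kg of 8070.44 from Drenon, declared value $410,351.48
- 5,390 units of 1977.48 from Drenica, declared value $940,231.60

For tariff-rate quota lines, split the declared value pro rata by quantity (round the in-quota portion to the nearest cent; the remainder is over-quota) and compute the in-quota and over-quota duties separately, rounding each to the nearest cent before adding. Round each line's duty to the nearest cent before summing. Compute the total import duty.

Line 1 (8289.42, Drenica, 1,109 kg, $13,119.47):
Base rate for 8289.42 is 3% + $2.96/kg.
Origin Drenica is the FTA partner but 8289.42 is not on the preference list; base rate stands.
The additional-duty order on 8289.42 targets Drenon, not Drenica; it does not apply.
Duty = $13,119.47 × 3% + 1,109 × $2.96 = $3,676.22.
Line 2 (8070.44, Drenon, 2,156 kg, $410,351.48):
Base rate for 8070.44 is $0.84/kg.
8070.44 has an FTA preferential rate, but origin Drenon is not Drenica; base rate stands.
Duty = 2,156 × $0.84 = $1,811.04.
Line 3 (1977.48, Drenica, 5,390 units, $940,231.60):
Code 1977.48 is under a tariff-rate quota (threshold 2,460 units). In-quota: 2,460 units at 3%; over-quota: 2,930 units at 28.5%.
Pro-rata value split: in-quota = $940,231.60 × 2,460/5,390 = $429,122.40; over-quota = $940,231.60 − $429,122.40 = $511,109.20.
In-quota duty = $429,122.40 × 3% = $12,873.67. Over-quota duty = $511,109.20 × 28.5% = $145,666.12.
Line duty = $12,873.67 + $145,666.12 = $158,539.79.
Total = $3,676.22 + $1,811.04 + $158,539.79 = $164,027.05.

$164,027.05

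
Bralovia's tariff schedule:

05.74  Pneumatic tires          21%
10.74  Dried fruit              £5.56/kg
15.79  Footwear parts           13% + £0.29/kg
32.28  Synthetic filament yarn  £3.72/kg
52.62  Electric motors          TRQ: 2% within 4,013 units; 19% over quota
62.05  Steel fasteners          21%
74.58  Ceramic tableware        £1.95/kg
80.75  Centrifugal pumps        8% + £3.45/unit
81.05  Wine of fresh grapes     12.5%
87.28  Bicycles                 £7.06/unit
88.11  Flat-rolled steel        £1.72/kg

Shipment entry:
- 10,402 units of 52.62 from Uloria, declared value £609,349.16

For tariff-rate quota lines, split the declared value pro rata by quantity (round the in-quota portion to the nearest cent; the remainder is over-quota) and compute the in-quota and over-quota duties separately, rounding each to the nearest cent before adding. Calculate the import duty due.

£75,812.48

Line 1 (52.62, Uloria, 10,402 units, £609,349.16):
Code 52.62 is under a tariff-rate quota (threshold 4,013 units). In-quota: 4,013 units at 2%; over-quota: 6,389 units at 19%.
Pro-rata value split: in-quota = £609,349.16 × 4,013/10,402 = £235,081.54; over-quota = £609,349.16 − £235,081.54 = £374,267.62.
In-quota duty = £235,081.54 × 2% = £4,701.63. Over-quota duty = £374,267.62 × 19% = £71,110.85.
Line duty = £4,701.63 + £71,110.85 = £75,812.48.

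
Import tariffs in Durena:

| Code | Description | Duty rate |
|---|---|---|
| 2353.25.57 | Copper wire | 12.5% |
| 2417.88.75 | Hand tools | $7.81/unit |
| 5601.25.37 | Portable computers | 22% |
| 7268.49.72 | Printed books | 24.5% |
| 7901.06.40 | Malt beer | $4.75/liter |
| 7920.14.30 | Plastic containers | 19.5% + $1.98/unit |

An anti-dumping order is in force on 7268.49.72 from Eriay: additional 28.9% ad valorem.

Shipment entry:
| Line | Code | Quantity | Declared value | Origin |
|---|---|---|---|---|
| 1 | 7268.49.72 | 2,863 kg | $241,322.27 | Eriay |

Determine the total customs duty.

$128,866.09

Line 1 (7268.49.72, Eriay, 2,863 kg, $241,322.27):
Base rate for 7268.49.72 is 24.5%.
Additional duty on 7268.49.72 from Eriay: +28.9%. Applied ad valorem rate: 24.5% + 28.9% = 53.4%.
Duty = $241,322.27 × 53.4% = $128,866.09.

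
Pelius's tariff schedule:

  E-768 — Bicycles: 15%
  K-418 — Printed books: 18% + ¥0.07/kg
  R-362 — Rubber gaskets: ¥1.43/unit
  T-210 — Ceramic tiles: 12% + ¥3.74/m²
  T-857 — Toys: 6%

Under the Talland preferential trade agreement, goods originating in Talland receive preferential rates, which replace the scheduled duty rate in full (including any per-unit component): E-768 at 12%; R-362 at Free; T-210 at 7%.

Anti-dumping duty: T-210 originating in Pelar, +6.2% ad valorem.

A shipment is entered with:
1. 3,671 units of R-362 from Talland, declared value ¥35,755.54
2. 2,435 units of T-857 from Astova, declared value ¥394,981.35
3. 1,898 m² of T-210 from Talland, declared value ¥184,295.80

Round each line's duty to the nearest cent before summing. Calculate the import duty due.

¥36,599.59

Line 1 (R-362, Talland, 3,671 units, ¥35,755.54):
Base rate for R-362 is ¥1.43/unit.
Origin Talland qualifies under the Pelius–Talland agreement and R-362 is covered: preferential rate Free applies instead.
Duty = ¥35,755.54 × 0% = ¥0.00.
Line 2 (T-857, Astova, 2,435 units, ¥394,981.35):
Base rate for T-857 is 6%.
Duty = ¥394,981.35 × 6% = ¥23,698.88.
Line 3 (T-210, Talland, 1,898 m², ¥184,295.80):
Base rate for T-210 is 12% + ¥3.74/m².
Origin Talland qualifies under the Pelius–Talland agreement and T-210 is covered: preferential rate 7% applies instead.
The additional-duty order on T-210 targets Pelar, not Talland; it does not apply.
Duty = ¥184,295.80 × 7% = ¥12,900.71.
Total = ¥0.00 + ¥23,698.88 + ¥12,900.71 = ¥36,599.59.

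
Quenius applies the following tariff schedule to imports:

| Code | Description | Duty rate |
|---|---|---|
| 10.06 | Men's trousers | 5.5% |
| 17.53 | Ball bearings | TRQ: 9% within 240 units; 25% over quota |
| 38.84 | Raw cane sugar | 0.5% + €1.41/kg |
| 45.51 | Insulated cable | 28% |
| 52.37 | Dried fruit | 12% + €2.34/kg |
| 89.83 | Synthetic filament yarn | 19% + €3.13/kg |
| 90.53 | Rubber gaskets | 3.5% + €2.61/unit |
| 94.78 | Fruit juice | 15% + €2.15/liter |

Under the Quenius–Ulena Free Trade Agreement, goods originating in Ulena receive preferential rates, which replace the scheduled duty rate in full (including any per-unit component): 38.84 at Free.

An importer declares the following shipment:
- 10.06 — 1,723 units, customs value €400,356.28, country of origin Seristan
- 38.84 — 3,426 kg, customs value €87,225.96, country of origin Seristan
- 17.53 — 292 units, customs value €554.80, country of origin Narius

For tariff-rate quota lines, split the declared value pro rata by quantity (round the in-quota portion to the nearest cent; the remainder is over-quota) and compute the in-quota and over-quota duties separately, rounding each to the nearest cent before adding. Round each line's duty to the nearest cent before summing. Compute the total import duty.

€27,352.13

Line 1 (10.06, Seristan, 1,723 units, €400,356.28):
Base rate for 10.06 is 5.5%.
Duty = €400,356.28 × 5.5% = €22,019.60.
Line 2 (38.84, Seristan, 3,426 kg, €87,225.96):
Base rate for 38.84 is 0.5% + €1.41/kg.
38.84 has an FTA preferential rate, but origin Seristan is not Ulena; base rate stands.
Duty = €87,225.96 × 0.5% + 3,426 × €1.41 = €5,266.79.
Line 3 (17.53, Narius, 292 units, €554.80):
Code 17.53 is under a tariff-rate quota (threshold 240 units). In-quota: 240 units at 9%; over-quota: 52 units at 25%.
Pro-rata value split: in-quota = €554.80 × 240/292 = €456.00; over-quota = €554.80 − €456.00 = €98.80.
In-quota duty = €456.00 × 9% = €41.04. Over-quota duty = €98.80 × 25% = €24.70.
Line duty = €41.04 + €24.70 = €65.74.
Total = €22,019.60 + €5,266.79 + €65.74 = €27,352.13.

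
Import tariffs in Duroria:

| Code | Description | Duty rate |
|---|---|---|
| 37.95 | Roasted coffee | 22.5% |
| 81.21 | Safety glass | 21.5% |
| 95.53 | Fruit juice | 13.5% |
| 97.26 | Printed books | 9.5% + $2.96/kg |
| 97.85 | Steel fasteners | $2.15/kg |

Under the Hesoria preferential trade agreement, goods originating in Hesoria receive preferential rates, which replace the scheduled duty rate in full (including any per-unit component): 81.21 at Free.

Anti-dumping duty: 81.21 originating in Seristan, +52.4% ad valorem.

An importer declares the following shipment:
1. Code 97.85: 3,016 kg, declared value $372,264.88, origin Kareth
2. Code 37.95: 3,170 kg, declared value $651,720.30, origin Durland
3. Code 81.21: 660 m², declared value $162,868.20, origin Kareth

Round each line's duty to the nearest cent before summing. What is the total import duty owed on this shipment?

$188,138.13

Line 1 (97.85, Kareth, 3,016 kg, $372,264.88):
Base rate for 97.85 is $2.15/kg.
Duty = 3,016 × $2.15 = $6,484.40.
Line 2 (37.95, Durland, 3,170 kg, $651,720.30):
Base rate for 37.95 is 22.5%.
Duty = $651,720.30 × 22.5% = $146,637.07.
Line 3 (81.21, Kareth, 660 m², $162,868.20):
Base rate for 81.21 is 21.5%.
81.21 has an FTA preferential rate, but origin Kareth is not Hesoria; base rate stands.
The additional-duty order on 81.21 targets Seristan, not Kareth; it does not apply.
Duty = $162,868.20 × 21.5% = $35,016.66.
Total = $6,484.40 + $146,637.07 + $35,016.66 = $188,138.13.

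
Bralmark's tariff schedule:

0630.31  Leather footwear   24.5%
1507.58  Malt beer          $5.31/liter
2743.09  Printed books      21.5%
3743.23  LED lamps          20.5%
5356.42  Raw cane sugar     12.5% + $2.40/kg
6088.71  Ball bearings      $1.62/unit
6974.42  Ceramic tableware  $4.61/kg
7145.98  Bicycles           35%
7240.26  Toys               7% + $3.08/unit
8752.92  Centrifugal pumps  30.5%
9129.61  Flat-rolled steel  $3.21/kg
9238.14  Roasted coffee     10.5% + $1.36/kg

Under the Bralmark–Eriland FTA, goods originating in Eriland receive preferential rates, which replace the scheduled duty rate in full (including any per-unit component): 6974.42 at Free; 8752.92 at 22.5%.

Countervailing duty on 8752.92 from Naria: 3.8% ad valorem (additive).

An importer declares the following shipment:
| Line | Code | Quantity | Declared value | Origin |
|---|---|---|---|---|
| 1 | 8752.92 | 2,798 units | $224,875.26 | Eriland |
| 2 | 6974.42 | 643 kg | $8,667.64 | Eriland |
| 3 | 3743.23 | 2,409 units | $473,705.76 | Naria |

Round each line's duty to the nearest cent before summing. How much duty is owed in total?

Line 1 (8752.92, Eriland, 2,798 units, $224,875.26):
Base rate for 8752.92 is 30.5%.
Origin Eriland qualifies under the Bralmark–Eriland agreement and 8752.92 is covered: preferential rate 22.5% applies instead.
The additional-duty order on 8752.92 targets Naria, not Eriland; it does not apply.
Duty = $224,875.26 × 22.5% = $50,596.93.
Line 2 (6974.42, Eriland, 643 kg, $8,667.64):
Base rate for 6974.42 is $4.61/kg.
Origin Eriland qualifies under the Bralmark–Eriland agreement and 6974.42 is covered: preferential rate Free applies instead.
Duty = $8,667.64 × 0% = $0.00.
Line 3 (3743.23, Naria, 2,409 units, $473,705.76):
Base rate for 3743.23 is 20.5%.
Duty = $473,705.76 × 20.5% = $97,109.68.
Total = $50,596.93 + $0.00 + $97,109.68 = $147,706.61.

$147,706.61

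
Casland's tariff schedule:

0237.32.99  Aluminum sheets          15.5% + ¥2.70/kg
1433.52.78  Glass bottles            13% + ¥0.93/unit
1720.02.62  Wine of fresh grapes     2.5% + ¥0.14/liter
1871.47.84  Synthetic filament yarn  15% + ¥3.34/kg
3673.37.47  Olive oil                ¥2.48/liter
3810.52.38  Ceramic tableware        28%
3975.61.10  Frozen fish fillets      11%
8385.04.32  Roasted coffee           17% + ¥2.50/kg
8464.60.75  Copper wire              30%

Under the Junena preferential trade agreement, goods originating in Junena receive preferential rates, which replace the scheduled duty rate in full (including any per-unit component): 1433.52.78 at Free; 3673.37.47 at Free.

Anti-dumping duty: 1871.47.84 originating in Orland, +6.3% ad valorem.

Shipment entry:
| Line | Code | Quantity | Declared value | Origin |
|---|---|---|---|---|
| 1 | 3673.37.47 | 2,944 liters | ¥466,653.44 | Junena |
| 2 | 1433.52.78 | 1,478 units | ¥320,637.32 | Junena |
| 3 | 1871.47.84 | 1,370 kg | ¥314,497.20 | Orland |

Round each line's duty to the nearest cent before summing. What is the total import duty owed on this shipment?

¥71,563.70

Line 1 (3673.37.47, Junena, 2,944 liters, ¥466,653.44):
Base rate for 3673.37.47 is ¥2.48/liter.
Origin Junena qualifies under the Casland–Junena agreement and 3673.37.47 is covered: preferential rate Free applies instead.
Duty = ¥466,653.44 × 0% = ¥0.00.
Line 2 (1433.52.78, Junena, 1,478 units, ¥320,637.32):
Base rate for 1433.52.78 is 13% + ¥0.93/unit.
Origin Junena qualifies under the Casland–Junena agreement and 1433.52.78 is covered: preferential rate Free applies instead.
Duty = ¥320,637.32 × 0% = ¥0.00.
Line 3 (1871.47.84, Orland, 1,370 kg, ¥314,497.20):
Base rate for 1871.47.84 is 15% + ¥3.34/kg.
Additional duty on 1871.47.84 from Orland: +6.3%. Applied ad valorem rate: 15% + 6.3% = 21.3%.
Duty = ¥314,497.20 × 21.3% + 1,370 × ¥3.34 = ¥71,563.70.
Total = ¥0.00 + ¥0.00 + ¥71,563.70 = ¥71,563.70.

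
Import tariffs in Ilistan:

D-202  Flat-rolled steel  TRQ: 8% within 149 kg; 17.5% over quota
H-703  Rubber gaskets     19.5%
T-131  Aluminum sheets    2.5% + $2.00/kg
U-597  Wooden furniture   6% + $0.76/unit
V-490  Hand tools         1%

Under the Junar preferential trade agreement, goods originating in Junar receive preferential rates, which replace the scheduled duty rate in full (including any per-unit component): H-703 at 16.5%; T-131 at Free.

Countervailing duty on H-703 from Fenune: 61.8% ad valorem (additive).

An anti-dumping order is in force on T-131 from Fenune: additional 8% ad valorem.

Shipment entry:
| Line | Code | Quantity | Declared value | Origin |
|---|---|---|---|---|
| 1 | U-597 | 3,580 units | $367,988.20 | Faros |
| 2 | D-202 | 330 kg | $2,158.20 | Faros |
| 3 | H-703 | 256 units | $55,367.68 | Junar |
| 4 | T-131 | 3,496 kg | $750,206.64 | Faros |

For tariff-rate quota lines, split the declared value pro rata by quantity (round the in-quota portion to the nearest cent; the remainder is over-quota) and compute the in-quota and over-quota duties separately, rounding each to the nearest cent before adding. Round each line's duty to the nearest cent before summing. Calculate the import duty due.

$59,968.04

Line 1 (U-597, Faros, 3,580 units, $367,988.20):
Base rate for U-597 is 6% + $0.76/unit.
Duty = $367,988.20 × 6% + 3,580 × $0.76 = $24,800.09.
Line 2 (D-202, Faros, 330 kg, $2,158.20):
Code D-202 is under a tariff-rate quota (threshold 149 kg). In-quota: 149 kg at 8%; over-quota: 181 kg at 17.5%.
Pro-rata value split: in-quota = $2,158.20 × 149/330 = $974.46; over-quota = $2,158.20 − $974.46 = $1,183.74.
In-quota duty = $974.46 × 8% = $77.96. Over-quota duty = $1,183.74 × 17.5% = $207.15.
Line duty = $77.96 + $207.15 = $285.11.
Line 3 (H-703, Junar, 256 units, $55,367.68):
Base rate for H-703 is 19.5%.
Origin Junar qualifies under the Ilistan–Junar agreement and H-703 is covered: preferential rate 16.5% applies instead.
The additional-duty order on H-703 targets Fenune, not Junar; it does not apply.
Duty = $55,367.68 × 16.5% = $9,135.67.
Line 4 (T-131, Faros, 3,496 kg, $750,206.64):
Base rate for T-131 is 2.5% + $2.00/kg.
T-131 has an FTA preferential rate, but origin Faros is not Junar; base rate stands.
The additional-duty order on T-131 targets Fenune, not Faros; it does not apply.
Duty = $750,206.64 × 2.5% + 3,496 × $2.00 = $25,747.17.
Total = $24,800.09 + $285.11 + $9,135.67 + $25,747.17 = $59,968.04.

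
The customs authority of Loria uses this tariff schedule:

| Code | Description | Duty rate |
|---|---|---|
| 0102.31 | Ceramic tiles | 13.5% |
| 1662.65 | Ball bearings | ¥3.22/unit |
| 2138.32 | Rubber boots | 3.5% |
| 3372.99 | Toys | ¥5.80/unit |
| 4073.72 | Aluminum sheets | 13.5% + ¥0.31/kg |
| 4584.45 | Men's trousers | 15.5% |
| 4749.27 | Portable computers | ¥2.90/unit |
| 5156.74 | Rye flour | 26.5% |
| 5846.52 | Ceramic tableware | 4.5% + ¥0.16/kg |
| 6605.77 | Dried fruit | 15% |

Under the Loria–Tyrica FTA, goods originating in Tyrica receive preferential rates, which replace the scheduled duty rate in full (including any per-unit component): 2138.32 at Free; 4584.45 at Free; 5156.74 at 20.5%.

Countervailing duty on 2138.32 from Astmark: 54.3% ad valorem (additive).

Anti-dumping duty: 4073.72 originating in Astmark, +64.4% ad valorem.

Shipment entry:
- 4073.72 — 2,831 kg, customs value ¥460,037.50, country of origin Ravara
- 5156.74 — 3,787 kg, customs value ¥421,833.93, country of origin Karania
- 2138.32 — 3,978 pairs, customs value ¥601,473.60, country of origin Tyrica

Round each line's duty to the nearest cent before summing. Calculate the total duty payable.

¥174,768.66

Line 1 (4073.72, Ravara, 2,831 kg, ¥460,037.50):
Base rate for 4073.72 is 13.5% + ¥0.31/kg.
The additional-duty order on 4073.72 targets Astmark, not Ravara; it does not apply.
Duty = ¥460,037.50 × 13.5% + 2,831 × ¥0.31 = ¥62,982.67.
Line 2 (5156.74, Karania, 3,787 kg, ¥421,833.93):
Base rate for 5156.74 is 26.5%.
5156.74 has an FTA preferential rate, but origin Karania is not Tyrica; base rate stands.
Duty = ¥421,833.93 × 26.5% = ¥111,785.99.
Line 3 (2138.32, Tyrica, 3,978 pairs, ¥601,473.60):
Base rate for 2138.32 is 3.5%.
Origin Tyrica qualifies under the Loria–Tyrica agreement and 2138.32 is covered: preferential rate Free applies instead.
The additional-duty order on 2138.32 targets Astmark, not Tyrica; it does not apply.
Duty = ¥601,473.60 × 0% = ¥0.00.
Total = ¥62,982.67 + ¥111,785.99 + ¥0.00 = ¥174,768.66.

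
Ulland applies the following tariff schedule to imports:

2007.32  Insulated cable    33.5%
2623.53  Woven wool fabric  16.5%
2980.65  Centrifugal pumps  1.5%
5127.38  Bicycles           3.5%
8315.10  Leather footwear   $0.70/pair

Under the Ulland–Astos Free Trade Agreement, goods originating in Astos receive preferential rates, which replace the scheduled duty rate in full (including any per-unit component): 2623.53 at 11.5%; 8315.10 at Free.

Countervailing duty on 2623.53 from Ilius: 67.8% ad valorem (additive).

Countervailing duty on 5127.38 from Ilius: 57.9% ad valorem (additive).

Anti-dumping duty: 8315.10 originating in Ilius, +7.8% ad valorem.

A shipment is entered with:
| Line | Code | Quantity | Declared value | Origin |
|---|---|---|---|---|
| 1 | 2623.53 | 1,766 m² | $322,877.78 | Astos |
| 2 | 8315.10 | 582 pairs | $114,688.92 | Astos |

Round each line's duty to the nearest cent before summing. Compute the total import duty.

$37,130.94

Line 1 (2623.53, Astos, 1,766 m², $322,877.78):
Base rate for 2623.53 is 16.5%.
Origin Astos qualifies under the Ulland–Astos agreement and 2623.53 is covered: preferential rate 11.5% applies instead.
The additional-duty order on 2623.53 targets Ilius, not Astos; it does not apply.
Duty = $322,877.78 × 11.5% = $37,130.94.
Line 2 (8315.10, Astos, 582 pairs, $114,688.92):
Base rate for 8315.10 is $0.70/pair.
Origin Astos qualifies under the Ulland–Astos agreement and 8315.10 is covered: preferential rate Free applies instead.
The additional-duty order on 8315.10 targets Ilius, not Astos; it does not apply.
Duty = $114,688.92 × 0% = $0.00.
Total = $37,130.94 + $0.00 = $37,130.94.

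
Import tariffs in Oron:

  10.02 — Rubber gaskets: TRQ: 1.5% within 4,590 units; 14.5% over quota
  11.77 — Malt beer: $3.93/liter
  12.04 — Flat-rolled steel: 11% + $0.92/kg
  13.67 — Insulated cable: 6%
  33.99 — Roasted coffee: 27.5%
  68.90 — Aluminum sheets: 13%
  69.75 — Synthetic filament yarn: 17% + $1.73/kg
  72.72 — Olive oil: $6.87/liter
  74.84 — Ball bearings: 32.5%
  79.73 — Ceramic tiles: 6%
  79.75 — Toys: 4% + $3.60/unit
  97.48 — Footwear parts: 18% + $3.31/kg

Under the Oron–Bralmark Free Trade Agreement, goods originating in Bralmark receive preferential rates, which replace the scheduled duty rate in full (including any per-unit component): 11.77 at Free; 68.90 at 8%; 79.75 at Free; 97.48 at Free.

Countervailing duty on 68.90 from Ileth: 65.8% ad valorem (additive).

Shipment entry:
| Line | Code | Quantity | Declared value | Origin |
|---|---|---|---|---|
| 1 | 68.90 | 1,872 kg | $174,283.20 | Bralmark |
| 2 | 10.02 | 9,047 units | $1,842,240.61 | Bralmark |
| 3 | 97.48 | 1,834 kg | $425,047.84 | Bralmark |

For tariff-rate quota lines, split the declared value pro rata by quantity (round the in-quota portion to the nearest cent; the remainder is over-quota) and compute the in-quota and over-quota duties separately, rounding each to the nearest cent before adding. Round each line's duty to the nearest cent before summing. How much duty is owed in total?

$159,561.53

Line 1 (68.90, Bralmark, 1,872 kg, $174,283.20):
Base rate for 68.90 is 13%.
Origin Bralmark qualifies under the Oron–Bralmark agreement and 68.90 is covered: preferential rate 8% applies instead.
The additional-duty order on 68.90 targets Ileth, not Bralmark; it does not apply.
Duty = $174,283.20 × 8% = $13,942.66.
Line 2 (10.02, Bralmark, 9,047 units, $1,842,240.61):
Code 10.02 is under a tariff-rate quota (threshold 4,590 units). In-quota: 4,590 units at 1.5%; over-quota: 4,457 units at 14.5%.
Pro-rata value split: in-quota = $1,842,240.61 × 4,590/9,047 = $934,661.70; over-quota = $1,842,240.61 − $934,661.70 = $907,578.91.
In-quota duty = $934,661.70 × 1.5% = $14,019.93. Over-quota duty = $907,578.91 × 14.5% = $131,598.94.
Line duty = $14,019.93 + $131,598.94 = $145,618.87.
Line 3 (97.48, Bralmark, 1,834 kg, $425,047.84):
Base rate for 97.48 is 18% + $3.31/kg.
Origin Bralmark qualifies under the Oron–Bralmark agreement and 97.48 is covered: preferential rate Free applies instead.
Duty = $425,047.84 × 0% = $0.00.
Total = $13,942.66 + $145,618.87 + $0.00 = $159,561.53.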